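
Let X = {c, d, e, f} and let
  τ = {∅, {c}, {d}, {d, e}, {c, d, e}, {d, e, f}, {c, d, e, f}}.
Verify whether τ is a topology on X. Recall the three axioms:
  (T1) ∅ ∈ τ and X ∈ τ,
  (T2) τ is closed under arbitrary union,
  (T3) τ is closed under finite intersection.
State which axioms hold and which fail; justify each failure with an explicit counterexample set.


τ is NOT a topology on X.

Axiom (T1): ∅ ∈ τ? Yes; X ∈ τ? Yes.
Axiom (T2/T3): check pairwise unions and intersections of members of τ.
Counterexample for (T2): {c} ∪ {d} = {c, d} ∉ τ. Therefore τ is NOT a topology.


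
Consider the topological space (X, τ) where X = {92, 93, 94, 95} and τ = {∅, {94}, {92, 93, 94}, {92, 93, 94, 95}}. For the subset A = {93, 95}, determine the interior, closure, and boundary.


int(A) = ∅, cl(A) = {92, 93, 95}, ∂A = {92, 93, 95}.

Closed sets in (X, τ) are complements of opens:
  closed(X, τ) = {∅, {95}, {92, 93, 95}, {92, 93, 94, 95}}.
int(A) = ⋃ {U ∈ τ : U ⊆ A}. Opens contained in A: ∅.
Taking the union of these: int(A) = ∅.
cl(A) = ⋂ {C closed : A ⊆ C}. Closed sets containing A: {92, 93, 95}, {92, 93, 94, 95}.
Intersecting these: cl(A) = {92, 93, 95}.
∂A = cl(A) ∖ int(A) = {92, 93, 95} ∖ ∅ = {92, 93, 95}.


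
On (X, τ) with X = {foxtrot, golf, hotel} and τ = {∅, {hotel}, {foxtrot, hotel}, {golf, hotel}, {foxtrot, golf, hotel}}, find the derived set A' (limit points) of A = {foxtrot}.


A' = ∅

For each x ∈ X, list the open sets U ∈ τ with x ∈ U, then check whether U ∩ (A ∖ {x}) ≠ ∅ for every such U.
  x = foxtrot: open {foxtrot, hotel} ∋ x has {foxtrot, hotel} ∩ (A ∖ {foxtrot}) = ∅, so x is NOT a limit point.
  x = golf: open {golf, hotel} ∋ x has {golf, hotel} ∩ (A ∖ {golf}) = ∅, so x is NOT a limit point.
  x = hotel: open {hotel} ∋ x has {hotel} ∩ (A ∖ {hotel}) = ∅, so x is NOT a limit point.
Collecting: A' = ∅.


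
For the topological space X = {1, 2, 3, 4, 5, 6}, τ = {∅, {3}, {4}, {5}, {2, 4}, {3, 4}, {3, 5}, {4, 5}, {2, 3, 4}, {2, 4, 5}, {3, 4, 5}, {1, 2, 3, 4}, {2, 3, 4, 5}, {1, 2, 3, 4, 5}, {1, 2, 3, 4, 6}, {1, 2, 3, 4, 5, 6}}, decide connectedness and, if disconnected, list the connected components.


(X, τ) is disconnected; components = [{5}, {1, 2, 3, 4, 6}].

Find clopen sets (U ∈ τ with X ∖ U ∈ τ):
  U = ∅, X ∖ U = {1, 2, 3, 4, 5, 6} — both open, so U is clopen.
  U = {5}, X ∖ U = {1, 2, 3, 4, 6} — both open, so U is clopen.
  U = {1, 2, 3, 4, 6}, X ∖ U = {5} — both open, so U is clopen.
  U = {1, 2, 3, 4, 5, 6}, X ∖ U = ∅ — both open, so U is clopen.
Nontrivial clopen(s) exist: e.g. {1, 2, 3, 4, 6}. So (X, τ) is disconnected.
Compute connected components by grouping points that agree on all clopens:
  component: {5}
  component: {1, 2, 3, 4, 6}


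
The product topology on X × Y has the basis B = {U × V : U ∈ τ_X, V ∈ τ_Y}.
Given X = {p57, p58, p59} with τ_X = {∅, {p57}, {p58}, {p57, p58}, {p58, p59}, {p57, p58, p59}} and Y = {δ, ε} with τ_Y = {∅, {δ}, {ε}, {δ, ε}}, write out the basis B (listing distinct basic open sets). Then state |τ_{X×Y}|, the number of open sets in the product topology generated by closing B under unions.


Basis B = {∅ × ∅, {p57} × {δ}, {p57} × {ε}, {p58} × {δ}, {p58} × {ε}, {p57} × {δ, ε}, {p57, p58} × {δ}, {p57, p58} × {ε}, {p58} × {δ, ε}, {p58, p59} × {δ}, {p58, p59} × {ε}, {p57, p58, p59} × {δ}, {p57, p58, p59} × {ε}, {p57, p58} × {δ, ε}, {p58, p59} × {δ, ε}, {p57, p58, p59} × {δ, ε}}; |τ_{X×Y}| = 36.

Enumerate products U × V with U ∈ τ_X, V ∈ τ_Y (deduplicated):
  ∅ × ∅ = {} (∅)
  {p57} × {δ} = {(p57,δ)}
  {p57} × {ε} = {(p57,ε)}
  {p58} × {δ} = {(p58,δ)}
  {p58} × {ε} = {(p58,ε)}
  {p57} × {δ, ε} = {(p57,δ), (p57,ε)}
  {p57, p58} × {δ} = {(p57,δ), (p58,δ)}
  {p57, p58} × {ε} = {(p57,ε), (p58,ε)}
  {p58} × {δ, ε} = {(p58,δ), (p58,ε)}
  {p58, p59} × {δ} = {(p58,δ), (p59,δ)}
  {p58, p59} × {ε} = {(p58,ε), (p59,ε)}
  {p57, p58, p59} × {δ} = {(p57,δ), (p58,δ), (p59,δ)}
  {p57, p58, p59} × {ε} = {(p57,ε), (p58,ε), (p59,ε)}
  {p57, p58} × {δ, ε} = {(p57,δ), (p57,ε), (p58,δ), (p58,ε)}
  {p58, p59} × {δ, ε} = {(p58,δ), (p58,ε), (p59,δ), (p59,ε)}
  {p57, p58, p59} × {δ, ε} = {(p57,δ), (p57,ε), (p58,δ), (p58,ε), (p59,δ), (p59,ε)}
These 16 distinct sets form the basis B.
Close under arbitrary unions to get τ_{X×Y}; counting gives |τ_{X×Y}| = 36.


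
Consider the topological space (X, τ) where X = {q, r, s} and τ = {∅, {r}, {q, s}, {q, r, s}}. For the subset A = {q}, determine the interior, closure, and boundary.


int(A) = ∅, cl(A) = {q, s}, ∂A = {q, s}.

Closed sets in (X, τ) are complements of opens:
  closed(X, τ) = {∅, {r}, {q, s}, {q, r, s}}.
int(A) = ⋃ {U ∈ τ : U ⊆ A}. Opens contained in A: ∅.
Taking the union of these: int(A) = ∅.
cl(A) = ⋂ {C closed : A ⊆ C}. Closed sets containing A: {q, s}, {q, r, s}.
Intersecting these: cl(A) = {q, s}.
∂A = cl(A) ∖ int(A) = {q, s} ∖ ∅ = {q, s}.


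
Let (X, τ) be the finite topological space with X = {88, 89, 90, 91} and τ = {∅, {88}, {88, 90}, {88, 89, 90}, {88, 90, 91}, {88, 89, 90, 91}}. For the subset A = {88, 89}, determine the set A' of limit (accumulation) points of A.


A' = {89, 90, 91}

For each x ∈ X, list the open sets U ∈ τ with x ∈ U, then check whether U ∩ (A ∖ {x}) ≠ ∅ for every such U.
  x = 88: open {88} ∋ x has {88} ∩ (A ∖ {88}) = ∅, so x is NOT a limit point.
  x = 89: opens ∋ x are {88, 89, 90}, {88, 89, 90, 91}; each meets A ∖ {89}, so x IS a limit point.
  x = 90: opens ∋ x are {88, 90}, {88, 89, 90}, {88, 90, 91}, {88, 89, 90, 91}; each meets A ∖ {90}, so x IS a limit point.
  x = 91: opens ∋ x are {88, 90, 91}, {88, 89, 90, 91}; each meets A ∖ {91}, so x IS a limit point.
Collecting: A' = {89, 90, 91}.


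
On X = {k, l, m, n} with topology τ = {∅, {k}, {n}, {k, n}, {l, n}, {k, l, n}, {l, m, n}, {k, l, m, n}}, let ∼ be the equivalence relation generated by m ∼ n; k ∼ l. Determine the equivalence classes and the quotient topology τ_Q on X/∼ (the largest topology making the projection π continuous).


X/∼ = {[k=l], [m=n]}; |τ_Q| = 2.

Equivalence classes: [k=l], [m=n].
Quotient map π: X → X/∼ sends k ↦ [k=l], l ↦ [k=l], m ↦ [m=n], n ↦ [m=n].
For each subset V ⊆ X/∼, compute π^{-1}(V) ⊆ X and check whether π^{-1}(V) ∈ τ. V is open in τ_Q iff π^{-1}(V) ∈ τ.
  V = {}: π^{-1}(V) = ∅ ∈ τ ✓.
  V = {[k=l]}: π^{-1}(V) = {k, l} ∉ τ ✗.
  V = {[m=n]}: π^{-1}(V) = {m, n} ∉ τ ✗.
  V = {[k=l], [m=n]}: π^{-1}(V) = {k, l, m, n} ∈ τ ✓.
Open sets in the quotient: τ_Q = {{}, {[k=l], [m=n]}} (2 elements).


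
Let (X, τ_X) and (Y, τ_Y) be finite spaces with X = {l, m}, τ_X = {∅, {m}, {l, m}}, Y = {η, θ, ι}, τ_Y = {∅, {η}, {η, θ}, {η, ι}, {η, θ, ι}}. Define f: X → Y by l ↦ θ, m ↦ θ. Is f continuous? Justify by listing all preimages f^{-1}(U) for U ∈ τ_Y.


f IS continuous.

Compute f^{-1}(U) for each U ∈ τ_Y:
  U = ∅: f^{-1}(U) = ∅ ∈ τ_X ✓.
  U = {η}: f^{-1}(U) = ∅ ∈ τ_X ✓.
  U = {η, θ}: f^{-1}(U) = {l, m} ∈ τ_X ✓.
  U = {η, ι}: f^{-1}(U) = ∅ ∈ τ_X ✓.
  U = {η, θ, ι}: f^{-1}(U) = {l, m} ∈ τ_X ✓.
Every preimage lies in τ_X, so f IS continuous.


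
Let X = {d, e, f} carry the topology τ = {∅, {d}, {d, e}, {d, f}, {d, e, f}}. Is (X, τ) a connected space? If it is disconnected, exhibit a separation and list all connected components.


(X, τ) is connected.

Find clopen sets (U ∈ τ with X ∖ U ∈ τ):
  U = ∅, X ∖ U = {d, e, f} — both open, so U is clopen.
  U = {d, e, f}, X ∖ U = ∅ — both open, so U is clopen.
Only trivial clopens (∅ and X) exist, so (X, τ) is connected.
Compute connected components by grouping points that agree on all clopens:
  component: {d, e, f}


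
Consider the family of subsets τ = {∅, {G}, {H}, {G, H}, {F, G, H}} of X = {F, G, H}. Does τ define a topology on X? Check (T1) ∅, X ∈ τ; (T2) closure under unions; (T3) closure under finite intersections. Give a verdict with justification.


τ IS a topology on X.

Axiom (T1): ∅ ∈ τ? Yes; X ∈ τ? Yes.
Axiom (T2/T3): check pairwise unions and intersections of members of τ.
All pairwise intersections and unions checked — each lies in τ. Therefore τ satisfies (T1), (T2), (T3): it IS a topology on X.


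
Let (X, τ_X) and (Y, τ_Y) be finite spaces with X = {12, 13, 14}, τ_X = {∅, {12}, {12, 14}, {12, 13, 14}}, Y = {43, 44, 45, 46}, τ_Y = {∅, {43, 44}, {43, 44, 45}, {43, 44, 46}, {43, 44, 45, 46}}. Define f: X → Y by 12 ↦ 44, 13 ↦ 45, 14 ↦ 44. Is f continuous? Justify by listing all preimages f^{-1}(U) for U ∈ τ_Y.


f IS continuous.

Compute f^{-1}(U) for each U ∈ τ_Y:
  U = ∅: f^{-1}(U) = ∅ ∈ τ_X ✓.
  U = {43, 44}: f^{-1}(U) = {12, 14} ∈ τ_X ✓.
  U = {43, 44, 45}: f^{-1}(U) = {12, 13, 14} ∈ τ_X ✓.
  U = {43, 44, 46}: f^{-1}(U) = {12, 14} ∈ τ_X ✓.
  U = {43, 44, 45, 46}: f^{-1}(U) = {12, 13, 14} ∈ τ_X ✓.
Every preimage lies in τ_X, so f IS continuous.


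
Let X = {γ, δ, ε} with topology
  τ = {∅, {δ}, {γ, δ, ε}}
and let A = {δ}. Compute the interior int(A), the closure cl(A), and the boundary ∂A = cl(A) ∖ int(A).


int(A) = {δ}, cl(A) = {γ, δ, ε}, ∂A = {γ, ε}.

Closed sets in (X, τ) are complements of opens:
  closed(X, τ) = {∅, {γ, ε}, {γ, δ, ε}}.
int(A) = ⋃ {U ∈ τ : U ⊆ A}. Opens contained in A: ∅, {δ}.
Taking the union of these: int(A) = {δ}.
cl(A) = ⋂ {C closed : A ⊆ C}. Closed sets containing A: {γ, δ, ε}.
Intersecting these: cl(A) = {γ, δ, ε}.
∂A = cl(A) ∖ int(A) = {γ, δ, ε} ∖ {δ} = {γ, ε}.


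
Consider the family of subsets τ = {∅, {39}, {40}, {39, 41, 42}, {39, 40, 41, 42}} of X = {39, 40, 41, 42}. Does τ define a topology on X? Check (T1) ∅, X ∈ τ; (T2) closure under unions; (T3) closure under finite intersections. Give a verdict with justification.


τ is NOT a topology on X.

Axiom (T1): ∅ ∈ τ? Yes; X ∈ τ? Yes.
Axiom (T2/T3): check pairwise unions and intersections of members of τ.
Counterexample for (T2): {39} ∪ {40} = {39, 40} ∉ τ. Therefore τ is NOT a topology.


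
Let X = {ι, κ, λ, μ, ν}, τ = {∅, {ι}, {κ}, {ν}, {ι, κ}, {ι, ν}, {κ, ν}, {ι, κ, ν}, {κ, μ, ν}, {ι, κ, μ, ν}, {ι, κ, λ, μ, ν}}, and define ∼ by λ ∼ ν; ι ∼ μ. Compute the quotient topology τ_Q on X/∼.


X/∼ = {[ι=μ], [κ], [λ=ν]}; |τ_Q| = 3.

Equivalence classes: [ι=μ], [κ], [λ=ν].
Quotient map π: X → X/∼ sends ι ↦ [ι=μ], κ ↦ [κ], λ ↦ [λ=ν], μ ↦ [ι=μ], ν ↦ [λ=ν].
For each subset V ⊆ X/∼, compute π^{-1}(V) ⊆ X and check whether π^{-1}(V) ∈ τ. V is open in τ_Q iff π^{-1}(V) ∈ τ.
  V = {}: π^{-1}(V) = ∅ ∈ τ ✓.
  V = {[ι=μ]}: π^{-1}(V) = {ι, μ} ∉ τ ✗.
  V = {[κ]}: π^{-1}(V) = {κ} ∈ τ ✓.
  V = {[ι=μ], [κ]}: π^{-1}(V) = {ι, κ, μ} ∉ τ ✗.
  V = {[λ=ν]}: π^{-1}(V) = {λ, ν} ∉ τ ✗.
  V = {[ι=μ], [λ=ν]}: π^{-1}(V) = {ι, λ, μ, ν} ∉ τ ✗.
  V = {[κ], [λ=ν]}: π^{-1}(V) = {κ, λ, ν} ∉ τ ✗.
  V = {[ι=μ], [κ], [λ=ν]}: π^{-1}(V) = {ι, κ, λ, μ, ν} ∈ τ ✓.
Open sets in the quotient: τ_Q = {{}, {[κ]}, {[ι=μ], [κ], [λ=ν]}} (3 elements).


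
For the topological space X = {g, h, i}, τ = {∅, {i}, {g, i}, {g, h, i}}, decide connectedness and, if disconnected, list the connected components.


(X, τ) is connected.

Find clopen sets (U ∈ τ with X ∖ U ∈ τ):
  U = ∅, X ∖ U = {g, h, i} — both open, so U is clopen.
  U = {g, h, i}, X ∖ U = ∅ — both open, so U is clopen.
Only trivial clopens (∅ and X) exist, so (X, τ) is connected.
Compute connected components by grouping points that agree on all clopens:
  component: {g, h, i}


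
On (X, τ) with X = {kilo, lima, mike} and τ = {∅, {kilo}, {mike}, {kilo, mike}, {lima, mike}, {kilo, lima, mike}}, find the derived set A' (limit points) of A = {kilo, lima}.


A' = ∅

For each x ∈ X, list the open sets U ∈ τ with x ∈ U, then check whether U ∩ (A ∖ {x}) ≠ ∅ for every such U.
  x = kilo: open {kilo} ∋ x has {kilo} ∩ (A ∖ {kilo}) = ∅, so x is NOT a limit point.
  x = lima: open {lima, mike} ∋ x has {lima, mike} ∩ (A ∖ {lima}) = ∅, so x is NOT a limit point.
  x = mike: open {mike} ∋ x has {mike} ∩ (A ∖ {mike}) = ∅, so x is NOT a limit point.
Collecting: A' = ∅.


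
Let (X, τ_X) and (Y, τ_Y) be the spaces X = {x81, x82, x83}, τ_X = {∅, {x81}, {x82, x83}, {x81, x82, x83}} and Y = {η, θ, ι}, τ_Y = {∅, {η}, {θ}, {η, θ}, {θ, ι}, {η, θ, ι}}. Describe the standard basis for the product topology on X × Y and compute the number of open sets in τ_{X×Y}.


Basis B = {∅ × ∅, {x81} × {η}, {x81} × {θ}, {x81} × {η, θ}, {x81} × {θ, ι}, {x82, x83} × {η}, {x82, x83} × {θ}, {x81} × {η, θ, ι}, {x81, x82, x83} × {η}, {x81, x82, x83} × {θ}, {x82, x83} × {η, θ}, {x82, x83} × {θ, ι}, {x81, x82, x83} × {η, θ}, {x81, x82, x83} × {θ, ι}, {x82, x83} × {η, θ, ι}, {x81, x82, x83} × {η, θ, ι}}; |τ_{X×Y}| = 36.

Enumerate products U × V with U ∈ τ_X, V ∈ τ_Y (deduplicated):
  ∅ × ∅ = {} (∅)
  {x81} × {η} = {(x81,η)}
  {x81} × {θ} = {(x81,θ)}
  {x81} × {η, θ} = {(x81,η), (x81,θ)}
  {x81} × {θ, ι} = {(x81,θ), (x81,ι)}
  {x82, x83} × {η} = {(x82,η), (x83,η)}
  {x82, x83} × {θ} = {(x82,θ), (x83,θ)}
  {x81} × {η, θ, ι} = {(x81,η), (x81,θ), (x81,ι)}
  {x81, x82, x83} × {η} = {(x81,η), (x82,η), (x83,η)}
  {x81, x82, x83} × {θ} = {(x81,θ), (x82,θ), (x83,θ)}
  {x82, x83} × {η, θ} = {(x82,η), (x82,θ), (x83,η), (x83,θ)}
  {x82, x83} × {θ, ι} = {(x82,θ), (x82,ι), (x83,θ), (x83,ι)}
  {x81, x82, x83} × {η, θ} = {(x81,η), (x81,θ), (x82,η), (x82,θ), (x83,η), (x83,θ)}
  {x81, x82, x83} × {θ, ι} = {(x81,θ), (x81,ι), (x82,θ), (x82,ι), (x83,θ), (x83,ι)}
  {x82, x83} × {η, θ, ι} = {(x82,η), (x82,θ), (x82,ι), (x83,η), (x83,θ), (x83,ι)}
  {x81, x82, x83} × {η, θ, ι} = {(x81,η), (x81,θ), (x81,ι), (x82,η), (x82,θ), (x82,ι), (x83,η), (x83,θ), (x83,ι)}
These 16 distinct sets form the basis B.
Close under arbitrary unions to get τ_{X×Y}; counting gives |τ_{X×Y}| = 36.


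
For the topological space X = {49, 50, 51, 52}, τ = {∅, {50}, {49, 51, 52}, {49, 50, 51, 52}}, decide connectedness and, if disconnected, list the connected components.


(X, τ) is disconnected; components = [{50}, {49, 51, 52}].

Find clopen sets (U ∈ τ with X ∖ U ∈ τ):
  U = ∅, X ∖ U = {49, 50, 51, 52} — both open, so U is clopen.
  U = {50}, X ∖ U = {49, 51, 52} — both open, so U is clopen.
  U = {49, 51, 52}, X ∖ U = {50} — both open, so U is clopen.
  U = {49, 50, 51, 52}, X ∖ U = ∅ — both open, so U is clopen.
Nontrivial clopen(s) exist: e.g. {50}. So (X, τ) is disconnected.
Compute connected components by grouping points that agree on all clopens:
  component: {50}
  component: {49, 51, 52}


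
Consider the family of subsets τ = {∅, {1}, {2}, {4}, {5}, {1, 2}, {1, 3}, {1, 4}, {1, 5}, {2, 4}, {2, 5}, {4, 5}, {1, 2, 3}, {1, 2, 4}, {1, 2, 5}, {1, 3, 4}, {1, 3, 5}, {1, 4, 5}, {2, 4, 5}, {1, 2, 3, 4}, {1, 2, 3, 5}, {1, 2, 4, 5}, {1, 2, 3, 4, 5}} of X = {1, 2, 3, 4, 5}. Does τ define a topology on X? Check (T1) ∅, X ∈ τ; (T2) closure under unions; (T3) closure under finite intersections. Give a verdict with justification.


τ is NOT a topology on X.

Axiom (T1): ∅ ∈ τ? Yes; X ∈ τ? Yes.
Axiom (T2/T3): check pairwise unions and intersections of members of τ.
Counterexample for (T2): {4} ∪ {1, 3, 5} = {1, 3, 4, 5} ∉ τ. Therefore τ is NOT a topology.


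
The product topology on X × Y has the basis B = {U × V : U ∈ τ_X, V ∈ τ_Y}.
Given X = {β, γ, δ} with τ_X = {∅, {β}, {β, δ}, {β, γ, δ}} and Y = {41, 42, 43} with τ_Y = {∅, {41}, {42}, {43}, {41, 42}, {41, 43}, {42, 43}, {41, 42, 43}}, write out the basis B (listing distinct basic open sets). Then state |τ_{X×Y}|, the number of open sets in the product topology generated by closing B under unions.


Basis B = {∅ × ∅, {β} × {41}, {β} × {42}, {β} × {43}, {β} × {41, 42}, {β} × {41, 43}, {β, δ} × {41}, {β} × {42, 43}, {β, δ} × {42}, {β, δ} × {43}, {β} × {41, 42, 43}, {β, γ, δ} × {41}, {β, γ, δ} × {42}, {β, γ, δ} × {43}, {β, δ} × {41, 42}, {β, δ} × {41, 43}, {β, δ} × {42, 43}, {β, δ} × {41, 42, 43}, {β, γ, δ} × {41, 42}, {β, γ, δ} × {41, 43}, {β, γ, δ} × {42, 43}, {β, γ, δ} × {41, 42, 43}}; |τ_{X×Y}| = 64.

Enumerate products U × V with U ∈ τ_X, V ∈ τ_Y (deduplicated):
  ∅ × ∅ = {} (∅)
  {β} × {41} = {(β,41)}
  {β} × {42} = {(β,42)}
  {β} × {43} = {(β,43)}
  {β} × {41, 42} = {(β,41), (β,42)}
  {β} × {41, 43} = {(β,41), (β,43)}
  {β, δ} × {41} = {(β,41), (δ,41)}
  {β} × {42, 43} = {(β,42), (β,43)}
  {β, δ} × {42} = {(β,42), (δ,42)}
  {β, δ} × {43} = {(β,43), (δ,43)}
  {β} × {41, 42, 43} = {(β,41), (β,42), (β,43)}
  {β, γ, δ} × {41} = {(β,41), (γ,41), (δ,41)}
  {β, γ, δ} × {42} = {(β,42), (γ,42), (δ,42)}
  {β, γ, δ} × {43} = {(β,43), (γ,43), (δ,43)}
  {β, δ} × {41, 42} = {(β,41), (β,42), (δ,41), (δ,42)}
  {β, δ} × {41, 43} = {(β,41), (β,43), (δ,41), (δ,43)}
  {β, δ} × {42, 43} = {(β,42), (β,43), (δ,42), (δ,43)}
  {β, δ} × {41, 42, 43} = {(β,41), (β,42), (β,43), (δ,41), (δ,42), (δ,43)}
  {β, γ, δ} × {41, 42} = {(β,41), (β,42), (γ,41), (γ,42), (δ,41), (δ,42)}
  {β, γ, δ} × {41, 43} = {(β,41), (β,43), (γ,41), (γ,43), (δ,41), (δ,43)}
  {β, γ, δ} × {42, 43} = {(β,42), (β,43), (γ,42), (γ,43), (δ,42), (δ,43)}
  {β, γ, δ} × {41, 42, 43} = {(β,41), (β,42), (β,43), (γ,41), (γ,42), (γ,43), (δ,41), (δ,42), (δ,43)}
These 22 distinct sets form the basis B.
Close under arbitrary unions to get τ_{X×Y}; counting gives |τ_{X×Y}| = 64.


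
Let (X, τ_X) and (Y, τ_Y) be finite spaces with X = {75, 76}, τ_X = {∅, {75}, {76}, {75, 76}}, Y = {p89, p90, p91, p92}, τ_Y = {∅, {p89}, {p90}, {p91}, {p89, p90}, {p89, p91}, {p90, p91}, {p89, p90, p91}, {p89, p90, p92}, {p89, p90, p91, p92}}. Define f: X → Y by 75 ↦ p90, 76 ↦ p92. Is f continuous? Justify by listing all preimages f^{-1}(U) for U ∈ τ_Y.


f IS continuous.

Compute f^{-1}(U) for each U ∈ τ_Y:
  U = ∅: f^{-1}(U) = ∅ ∈ τ_X ✓.
  U = {p89}: f^{-1}(U) = ∅ ∈ τ_X ✓.
  U = {p90}: f^{-1}(U) = {75} ∈ τ_X ✓.
  U = {p91}: f^{-1}(U) = ∅ ∈ τ_X ✓.
  U = {p89, p90}: f^{-1}(U) = {75} ∈ τ_X ✓.
  U = {p89, p91}: f^{-1}(U) = ∅ ∈ τ_X ✓.
  U = {p90, p91}: f^{-1}(U) = {75} ∈ τ_X ✓.
  U = {p89, p90, p91}: f^{-1}(U) = {75} ∈ τ_X ✓.
  U = {p89, p90, p92}: f^{-1}(U) = {75, 76} ∈ τ_X ✓.
  U = {p89, p90, p91, p92}: f^{-1}(U) = {75, 76} ∈ τ_X ✓.
Every preimage lies in τ_X, so f IS continuous.


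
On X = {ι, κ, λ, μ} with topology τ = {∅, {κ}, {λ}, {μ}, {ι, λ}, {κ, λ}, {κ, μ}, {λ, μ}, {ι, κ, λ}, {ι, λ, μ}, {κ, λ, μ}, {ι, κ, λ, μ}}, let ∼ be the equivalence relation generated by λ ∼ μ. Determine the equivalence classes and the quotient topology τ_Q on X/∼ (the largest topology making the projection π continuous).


X/∼ = {[ι], [κ], [λ=μ]}; |τ_Q| = 6.

Equivalence classes: [ι], [κ], [λ=μ].
Quotient map π: X → X/∼ sends ι ↦ [ι], κ ↦ [κ], λ ↦ [λ=μ], μ ↦ [λ=μ].
For each subset V ⊆ X/∼, compute π^{-1}(V) ⊆ X and check whether π^{-1}(V) ∈ τ. V is open in τ_Q iff π^{-1}(V) ∈ τ.
  V = {}: π^{-1}(V) = ∅ ∈ τ ✓.
  V = {[ι]}: π^{-1}(V) = {ι} ∉ τ ✗.
  V = {[κ]}: π^{-1}(V) = {κ} ∈ τ ✓.
  V = {[ι], [κ]}: π^{-1}(V) = {ι, κ} ∉ τ ✗.
  V = {[λ=μ]}: π^{-1}(V) = {λ, μ} ∈ τ ✓.
  V = {[ι], [λ=μ]}: π^{-1}(V) = {ι, λ, μ} ∈ τ ✓.
  V = {[κ], [λ=μ]}: π^{-1}(V) = {κ, λ, μ} ∈ τ ✓.
  V = {[ι], [κ], [λ=μ]}: π^{-1}(V) = {ι, κ, λ, μ} ∈ τ ✓.
Open sets in the quotient: τ_Q = {{}, {[κ]}, {[λ=μ]}, {[ι], [λ=μ]}, {[κ], [λ=μ]}, {[ι], [κ], [λ=μ]}} (6 elements).


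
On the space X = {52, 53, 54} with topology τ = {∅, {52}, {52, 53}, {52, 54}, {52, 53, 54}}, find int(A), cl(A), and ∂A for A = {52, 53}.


int(A) = {52, 53}, cl(A) = {52, 53, 54}, ∂A = {54}.

Closed sets in (X, τ) are complements of opens:
  closed(X, τ) = {∅, {53}, {54}, {53, 54}, {52, 53, 54}}.
int(A) = ⋃ {U ∈ τ : U ⊆ A}. Opens contained in A: ∅, {52}, {52, 53}.
Taking the union of these: int(A) = {52, 53}.
cl(A) = ⋂ {C closed : A ⊆ C}. Closed sets containing A: {52, 53, 54}.
Intersecting these: cl(A) = {52, 53, 54}.
∂A = cl(A) ∖ int(A) = {52, 53, 54} ∖ {52, 53} = {54}.


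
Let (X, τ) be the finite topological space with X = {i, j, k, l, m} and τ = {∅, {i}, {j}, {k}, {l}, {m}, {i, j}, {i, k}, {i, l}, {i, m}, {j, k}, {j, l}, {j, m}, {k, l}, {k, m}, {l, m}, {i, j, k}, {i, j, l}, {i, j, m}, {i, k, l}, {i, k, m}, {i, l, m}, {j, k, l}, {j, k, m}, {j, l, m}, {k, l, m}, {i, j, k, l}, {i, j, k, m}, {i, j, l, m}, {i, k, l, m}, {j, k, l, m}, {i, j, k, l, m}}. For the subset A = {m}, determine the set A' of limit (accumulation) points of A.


A' = ∅

For each x ∈ X, list the open sets U ∈ τ with x ∈ U, then check whether U ∩ (A ∖ {x}) ≠ ∅ for every such U.
  x = i: open {i} ∋ x has {i} ∩ (A ∖ {i}) = ∅, so x is NOT a limit point.
  x = j: open {j} ∋ x has {j} ∩ (A ∖ {j}) = ∅, so x is NOT a limit point.
  x = k: open {k} ∋ x has {k} ∩ (A ∖ {k}) = ∅, so x is NOT a limit point.
  x = l: open {l} ∋ x has {l} ∩ (A ∖ {l}) = ∅, so x is NOT a limit point.
  x = m: open {m} ∋ x has {m} ∩ (A ∖ {m}) = ∅, so x is NOT a limit point.
Collecting: A' = ∅.


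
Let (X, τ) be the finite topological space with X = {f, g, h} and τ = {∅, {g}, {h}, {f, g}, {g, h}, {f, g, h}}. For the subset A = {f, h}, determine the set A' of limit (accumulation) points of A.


A' = ∅

For each x ∈ X, list the open sets U ∈ τ with x ∈ U, then check whether U ∩ (A ∖ {x}) ≠ ∅ for every such U.
  x = f: open {f, g} ∋ x has {f, g} ∩ (A ∖ {f}) = ∅, so x is NOT a limit point.
  x = g: open {g} ∋ x has {g} ∩ (A ∖ {g}) = ∅, so x is NOT a limit point.
  x = h: open {h} ∋ x has {h} ∩ (A ∖ {h}) = ∅, so x is NOT a limit point.
Collecting: A' = ∅.


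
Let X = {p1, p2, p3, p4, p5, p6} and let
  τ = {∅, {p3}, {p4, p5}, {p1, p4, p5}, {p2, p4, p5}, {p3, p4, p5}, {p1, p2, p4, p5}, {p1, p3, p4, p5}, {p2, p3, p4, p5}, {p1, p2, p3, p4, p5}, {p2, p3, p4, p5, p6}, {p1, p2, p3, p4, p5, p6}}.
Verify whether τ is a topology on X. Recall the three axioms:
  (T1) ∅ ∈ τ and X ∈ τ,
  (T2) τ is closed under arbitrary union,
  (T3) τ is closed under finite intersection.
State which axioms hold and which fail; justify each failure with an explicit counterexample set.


τ IS a topology on X.

Axiom (T1): ∅ ∈ τ? Yes; X ∈ τ? Yes.
Axiom (T2/T3): check pairwise unions and intersections of members of τ.
All pairwise intersections and unions checked — each lies in τ. Therefore τ satisfies (T1), (T2), (T3): it IS a topology on X.


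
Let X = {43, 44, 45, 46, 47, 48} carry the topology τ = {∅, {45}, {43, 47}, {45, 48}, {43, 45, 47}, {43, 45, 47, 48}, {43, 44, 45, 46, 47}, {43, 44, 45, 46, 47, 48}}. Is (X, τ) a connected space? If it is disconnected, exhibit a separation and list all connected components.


(X, τ) is connected.

Find clopen sets (U ∈ τ with X ∖ U ∈ τ):
  U = ∅, X ∖ U = {43, 44, 45, 46, 47, 48} — both open, so U is clopen.
  U = {43, 44, 45, 46, 47, 48}, X ∖ U = ∅ — both open, so U is clopen.
Only trivial clopens (∅ and X) exist, so (X, τ) is connected.
Compute connected components by grouping points that agree on all clopens:
  component: {43, 44, 45, 46, 47, 48}


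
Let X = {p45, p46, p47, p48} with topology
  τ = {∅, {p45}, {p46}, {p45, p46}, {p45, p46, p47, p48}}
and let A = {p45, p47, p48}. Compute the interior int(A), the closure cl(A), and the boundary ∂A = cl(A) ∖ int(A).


int(A) = {p45}, cl(A) = {p45, p47, p48}, ∂A = {p47, p48}.

Closed sets in (X, τ) are complements of opens:
  closed(X, τ) = {∅, {p47, p48}, {p45, p47, p48}, {p46, p47, p48}, {p45, p46, p47, p48}}.
int(A) = ⋃ {U ∈ τ : U ⊆ A}. Opens contained in A: ∅, {p45}.
Taking the union of these: int(A) = {p45}.
cl(A) = ⋂ {C closed : A ⊆ C}. Closed sets containing A: {p45, p47, p48}, {p45, p46, p47, p48}.
Intersecting these: cl(A) = {p45, p47, p48}.
∂A = cl(A) ∖ int(A) = {p45, p47, p48} ∖ {p45} = {p47, p48}.


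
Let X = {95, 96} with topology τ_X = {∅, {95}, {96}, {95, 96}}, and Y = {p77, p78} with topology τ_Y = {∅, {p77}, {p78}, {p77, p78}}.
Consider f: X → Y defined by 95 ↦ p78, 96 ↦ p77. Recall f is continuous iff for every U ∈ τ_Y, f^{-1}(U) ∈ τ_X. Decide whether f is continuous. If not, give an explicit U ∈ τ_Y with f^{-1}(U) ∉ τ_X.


f IS continuous.

Compute f^{-1}(U) for each U ∈ τ_Y:
  U = ∅: f^{-1}(U) = ∅ ∈ τ_X ✓.
  U = {p77}: f^{-1}(U) = {96} ∈ τ_X ✓.
  U = {p78}: f^{-1}(U) = {95} ∈ τ_X ✓.
  U = {p77, p78}: f^{-1}(U) = {95, 96} ∈ τ_X ✓.
Every preimage lies in τ_X, so f IS continuous.


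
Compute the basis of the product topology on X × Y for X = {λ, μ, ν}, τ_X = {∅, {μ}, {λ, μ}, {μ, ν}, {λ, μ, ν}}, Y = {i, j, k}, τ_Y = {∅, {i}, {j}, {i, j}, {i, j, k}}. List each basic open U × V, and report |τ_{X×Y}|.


Basis B = {∅ × ∅, {μ} × {i}, {μ} × {j}, {λ, μ} × {i}, {λ, μ} × {j}, {μ} × {i, j}, {μ, ν} × {i}, {μ, ν} × {j}, {λ, μ, ν} × {i}, {λ, μ, ν} × {j}, {μ} × {i, j, k}, {λ, μ} × {i, j}, {μ, ν} × {i, j}, {λ, μ} × {i, j, k}, {λ, μ, ν} × {i, j}, {μ, ν} × {i, j, k}, {λ, μ, ν} × {i, j, k}}; |τ_{X×Y}| = 50.

Enumerate products U × V with U ∈ τ_X, V ∈ τ_Y (deduplicated):
  ∅ × ∅ = {} (∅)
  {μ} × {i} = {(μ,i)}
  {μ} × {j} = {(μ,j)}
  {λ, μ} × {i} = {(λ,i), (μ,i)}
  {λ, μ} × {j} = {(λ,j), (μ,j)}
  {μ} × {i, j} = {(μ,i), (μ,j)}
  {μ, ν} × {i} = {(μ,i), (ν,i)}
  {μ, ν} × {j} = {(μ,j), (ν,j)}
  {λ, μ, ν} × {i} = {(λ,i), (μ,i), (ν,i)}
  {λ, μ, ν} × {j} = {(λ,j), (μ,j), (ν,j)}
  {μ} × {i, j, k} = {(μ,i), (μ,j), (μ,k)}
  {λ, μ} × {i, j} = {(λ,i), (λ,j), (μ,i), (μ,j)}
  {μ, ν} × {i, j} = {(μ,i), (μ,j), (ν,i), (ν,j)}
  {λ, μ} × {i, j, k} = {(λ,i), (λ,j), (λ,k), (μ,i), (μ,j), (μ,k)}
  {λ, μ, ν} × {i, j} = {(λ,i), (λ,j), (μ,i), (μ,j), (ν,i), (ν,j)}
  {μ, ν} × {i, j, k} = {(μ,i), (μ,j), (μ,k), (ν,i), (ν,j), (ν,k)}
  {λ, μ, ν} × {i, j, k} = {(λ,i), (λ,j), (λ,k), (μ,i), (μ,j), (μ,k), (ν,i), (ν,j), (ν,k)}
These 17 distinct sets form the basis B.
Close under arbitrary unions to get τ_{X×Y}; counting gives |τ_{X×Y}| = 50.


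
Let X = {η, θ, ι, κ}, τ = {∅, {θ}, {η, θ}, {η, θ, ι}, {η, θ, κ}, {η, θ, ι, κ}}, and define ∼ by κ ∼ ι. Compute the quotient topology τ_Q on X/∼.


X/∼ = {[η], [θ], [ι=κ]}; |τ_Q| = 4.

Equivalence classes: [η], [θ], [ι=κ].
Quotient map π: X → X/∼ sends η ↦ [η], θ ↦ [θ], ι ↦ [ι=κ], κ ↦ [ι=κ].
For each subset V ⊆ X/∼, compute π^{-1}(V) ⊆ X and check whether π^{-1}(V) ∈ τ. V is open in τ_Q iff π^{-1}(V) ∈ τ.
  V = {}: π^{-1}(V) = ∅ ∈ τ ✓.
  V = {[η]}: π^{-1}(V) = {η} ∉ τ ✗.
  V = {[θ]}: π^{-1}(V) = {θ} ∈ τ ✓.
  V = {[η], [θ]}: π^{-1}(V) = {η, θ} ∈ τ ✓.
  V = {[ι=κ]}: π^{-1}(V) = {ι, κ} ∉ τ ✗.
  V = {[η], [ι=κ]}: π^{-1}(V) = {η, ι, κ} ∉ τ ✗.
  V = {[θ], [ι=κ]}: π^{-1}(V) = {θ, ι, κ} ∉ τ ✗.
  V = {[η], [θ], [ι=κ]}: π^{-1}(V) = {η, θ, ι, κ} ∈ τ ✓.
Open sets in the quotient: τ_Q = {{}, {[θ]}, {[η], [θ]}, {[η], [θ], [ι=κ]}} (4 elements).


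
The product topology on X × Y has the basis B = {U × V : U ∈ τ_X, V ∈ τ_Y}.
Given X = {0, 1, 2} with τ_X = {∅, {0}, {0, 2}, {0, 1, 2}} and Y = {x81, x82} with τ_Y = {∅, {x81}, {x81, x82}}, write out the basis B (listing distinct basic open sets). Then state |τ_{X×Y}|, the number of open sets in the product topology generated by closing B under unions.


Basis B = {∅ × ∅, {0} × {x81}, {0} × {x81, x82}, {0, 2} × {x81}, {0, 1, 2} × {x81}, {0, 2} × {x81, x82}, {0, 1, 2} × {x81, x82}}; |τ_{X×Y}| = 10.

Enumerate products U × V with U ∈ τ_X, V ∈ τ_Y (deduplicated):
  ∅ × ∅ = {} (∅)
  {0} × {x81} = {(0,x81)}
  {0} × {x81, x82} = {(0,x81), (0,x82)}
  {0, 2} × {x81} = {(0,x81), (2,x81)}
  {0, 1, 2} × {x81} = {(0,x81), (1,x81), (2,x81)}
  {0, 2} × {x81, x82} = {(0,x81), (0,x82), (2,x81), (2,x82)}
  {0, 1, 2} × {x81, x82} = {(0,x81), (0,x82), (1,x81), (1,x82), (2,x81), (2,x82)}
These 7 distinct sets form the basis B.
Close under arbitrary unions to get τ_{X×Y}; counting gives |τ_{X×Y}| = 10.


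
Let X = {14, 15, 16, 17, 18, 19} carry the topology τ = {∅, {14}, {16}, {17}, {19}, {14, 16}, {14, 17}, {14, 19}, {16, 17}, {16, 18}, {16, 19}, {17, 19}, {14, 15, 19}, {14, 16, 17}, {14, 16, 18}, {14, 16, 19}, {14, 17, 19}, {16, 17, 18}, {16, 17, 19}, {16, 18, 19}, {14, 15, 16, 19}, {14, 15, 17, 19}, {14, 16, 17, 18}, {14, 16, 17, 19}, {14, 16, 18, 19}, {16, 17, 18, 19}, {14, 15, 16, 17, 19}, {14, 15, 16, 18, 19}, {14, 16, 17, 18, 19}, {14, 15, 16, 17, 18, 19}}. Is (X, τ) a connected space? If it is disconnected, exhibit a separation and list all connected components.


(X, τ) is disconnected; components = [{17}, {16, 18}, {14, 15, 19}].

Find clopen sets (U ∈ τ with X ∖ U ∈ τ):
  U = ∅, X ∖ U = {14, 15, 16, 17, 18, 19} — both open, so U is clopen.
  U = {17}, X ∖ U = {14, 15, 16, 18, 19} — both open, so U is clopen.
  U = {16, 18}, X ∖ U = {14, 15, 17, 19} — both open, so U is clopen.
  U = {14, 15, 19}, X ∖ U = {16, 17, 18} — both open, so U is clopen.
  U = {16, 17, 18}, X ∖ U = {14, 15, 19} — both open, so U is clopen.
  U = {14, 15, 17, 19}, X ∖ U = {16, 18} — both open, so U is clopen.
  U = {14, 15, 16, 18, 19}, X ∖ U = {17} — both open, so U is clopen.
  U = {14, 15, 16, 17, 18, 19}, X ∖ U = ∅ — both open, so U is clopen.
Nontrivial clopen(s) exist: e.g. {14, 15, 17, 19}. So (X, τ) is disconnected.
Compute connected components by grouping points that agree on all clopens:
  component: {17}
  component: {16, 18}
  component: {14, 15, 19}


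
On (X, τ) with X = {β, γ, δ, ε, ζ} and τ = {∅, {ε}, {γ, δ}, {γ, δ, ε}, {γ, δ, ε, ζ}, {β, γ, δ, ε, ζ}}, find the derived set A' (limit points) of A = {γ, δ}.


A' = {β, γ, δ, ζ}

For each x ∈ X, list the open sets U ∈ τ with x ∈ U, then check whether U ∩ (A ∖ {x}) ≠ ∅ for every such U.
  x = β: opens ∋ x are {β, γ, δ, ε, ζ}; each meets A ∖ {β}, so x IS a limit point.
  x = γ: opens ∋ x are {γ, δ}, {γ, δ, ε}, {γ, δ, ε, ζ}, {β, γ, δ, ε, ζ}; each meets A ∖ {γ}, so x IS a limit point.
  x = δ: opens ∋ x are {γ, δ}, {γ, δ, ε}, {γ, δ, ε, ζ}, {β, γ, δ, ε, ζ}; each meets A ∖ {δ}, so x IS a limit point.
  x = ε: open {ε} ∋ x has {ε} ∩ (A ∖ {ε}) = ∅, so x is NOT a limit point.
  x = ζ: opens ∋ x are {γ, δ, ε, ζ}, {β, γ, δ, ε, ζ}; each meets A ∖ {ζ}, so x IS a limit point.
Collecting: A' = {β, γ, δ, ζ}.


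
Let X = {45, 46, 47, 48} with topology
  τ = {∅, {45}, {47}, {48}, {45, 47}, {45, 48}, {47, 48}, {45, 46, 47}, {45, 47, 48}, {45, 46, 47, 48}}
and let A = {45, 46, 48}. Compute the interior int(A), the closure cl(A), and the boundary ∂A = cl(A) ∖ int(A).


int(A) = {45, 48}, cl(A) = {45, 46, 48}, ∂A = {46}.

Closed sets in (X, τ) are complements of opens:
  closed(X, τ) = {∅, {46}, {48}, {45, 46}, {46, 47}, {46, 48}, {45, 46, 47}, {45, 46, 48}, {46, 47, 48}, {45, 46, 47, 48}}.
int(A) = ⋃ {U ∈ τ : U ⊆ A}. Opens contained in A: ∅, {45}, {48}, {45, 48}.
Taking the union of these: int(A) = {45, 48}.
cl(A) = ⋂ {C closed : A ⊆ C}. Closed sets containing A: {45, 46, 48}, {45, 46, 47, 48}.
Intersecting these: cl(A) = {45, 46, 48}.
∂A = cl(A) ∖ int(A) = {45, 46, 48} ∖ {45, 48} = {46}.


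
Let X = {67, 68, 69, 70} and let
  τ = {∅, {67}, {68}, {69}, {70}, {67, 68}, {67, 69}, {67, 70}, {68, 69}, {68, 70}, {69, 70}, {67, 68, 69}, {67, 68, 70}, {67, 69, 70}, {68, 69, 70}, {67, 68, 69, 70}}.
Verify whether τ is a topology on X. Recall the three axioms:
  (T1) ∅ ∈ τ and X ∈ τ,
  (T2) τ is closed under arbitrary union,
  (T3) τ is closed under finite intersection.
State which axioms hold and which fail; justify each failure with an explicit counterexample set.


τ IS a topology on X.

Axiom (T1): ∅ ∈ τ? Yes; X ∈ τ? Yes.
Axiom (T2/T3): check pairwise unions and intersections of members of τ.
All pairwise intersections and unions checked — each lies in τ. Therefore τ satisfies (T1), (T2), (T3): it IS a topology on X.


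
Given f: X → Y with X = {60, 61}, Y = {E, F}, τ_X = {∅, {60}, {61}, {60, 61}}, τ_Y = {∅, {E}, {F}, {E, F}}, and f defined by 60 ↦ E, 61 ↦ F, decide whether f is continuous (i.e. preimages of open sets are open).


f IS continuous.

Compute f^{-1}(U) for each U ∈ τ_Y:
  U = ∅: f^{-1}(U) = ∅ ∈ τ_X ✓.
  U = {E}: f^{-1}(U) = {60} ∈ τ_X ✓.
  U = {F}: f^{-1}(U) = {61} ∈ τ_X ✓.
  U = {E, F}: f^{-1}(U) = {60, 61} ∈ τ_X ✓.
Every preimage lies in τ_X, so f IS continuous.


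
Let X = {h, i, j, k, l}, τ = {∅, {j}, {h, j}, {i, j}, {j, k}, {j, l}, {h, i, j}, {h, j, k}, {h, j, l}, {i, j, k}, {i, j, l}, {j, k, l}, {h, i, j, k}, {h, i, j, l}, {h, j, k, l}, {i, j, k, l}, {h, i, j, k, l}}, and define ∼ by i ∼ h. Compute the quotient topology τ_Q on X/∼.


X/∼ = {[h=i], [j], [k], [l]}; |τ_Q| = 9.

Equivalence classes: [h=i], [j], [k], [l].
Quotient map π: X → X/∼ sends h ↦ [h=i], i ↦ [h=i], j ↦ [j], k ↦ [k], l ↦ [l].
For each subset V ⊆ X/∼, compute π^{-1}(V) ⊆ X and check whether π^{-1}(V) ∈ τ. V is open in τ_Q iff π^{-1}(V) ∈ τ.
  V = {}: π^{-1}(V) = ∅ ∈ τ ✓.
  V = {[h=i]}: π^{-1}(V) = {h, i} ∉ τ ✗.
  V = {[j]}: π^{-1}(V) = {j} ∈ τ ✓.
  V = {[h=i], [j]}: π^{-1}(V) = {h, i, j} ∈ τ ✓.
  V = {[k]}: π^{-1}(V) = {k} ∉ τ ✗.
  V = {[h=i], [k]}: π^{-1}(V) = {h, i, k} ∉ τ ✗.
  V = {[j], [k]}: π^{-1}(V) = {j, k} ∈ τ ✓.
  V = {[h=i], [j], [k]}: π^{-1}(V) = {h, i, j, k} ∈ τ ✓.
  V = {[l]}: π^{-1}(V) = {l} ∉ τ ✗.
  V = {[h=i], [l]}: π^{-1}(V) = {h, i, l} ∉ τ ✗.
  V = {[j], [l]}: π^{-1}(V) = {j, l} ∈ τ ✓.
  V = {[h=i], [j], [l]}: π^{-1}(V) = {h, i, j, l} ∈ τ ✓.
  V = {[k], [l]}: π^{-1}(V) = {k, l} ∉ τ ✗.
  V = {[h=i], [k], [l]}: π^{-1}(V) = {h, i, k, l} ∉ τ ✗.
  V = {[j], [k], [l]}: π^{-1}(V) = {j, k, l} ∈ τ ✓.
  V = {[h=i], [j], [k], [l]}: π^{-1}(V) = {h, i, j, k, l} ∈ τ ✓.
Open sets in the quotient: τ_Q = {{}, {[j]}, {[h=i], [j]}, {[j], [k]}, {[h=i], [j], [k]}, {[j], [l]}, {[h=i], [j], [l]}, {[j], [k], [l]}, {[h=i], [j], [k], [l]}} (9 elements).


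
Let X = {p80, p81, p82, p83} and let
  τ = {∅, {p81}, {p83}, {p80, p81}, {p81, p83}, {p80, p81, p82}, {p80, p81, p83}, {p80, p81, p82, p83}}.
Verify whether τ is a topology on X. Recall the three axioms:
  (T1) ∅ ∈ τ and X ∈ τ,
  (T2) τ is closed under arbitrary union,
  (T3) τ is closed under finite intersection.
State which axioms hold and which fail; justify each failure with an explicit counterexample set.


τ IS a topology on X.

Axiom (T1): ∅ ∈ τ? Yes; X ∈ τ? Yes.
Axiom (T2/T3): check pairwise unions and intersections of members of τ.
All pairwise intersections and unions checked — each lies in τ. Therefore τ satisfies (T1), (T2), (T3): it IS a topology on X.


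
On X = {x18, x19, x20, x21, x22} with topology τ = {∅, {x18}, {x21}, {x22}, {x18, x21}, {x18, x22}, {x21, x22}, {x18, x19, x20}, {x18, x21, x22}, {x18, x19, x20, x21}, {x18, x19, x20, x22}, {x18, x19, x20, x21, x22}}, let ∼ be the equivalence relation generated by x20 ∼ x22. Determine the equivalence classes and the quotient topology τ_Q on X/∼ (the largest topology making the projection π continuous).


X/∼ = {[x18], [x19], [x20=x22], [x21]}; |τ_Q| = 6.

Equivalence classes: [x18], [x19], [x20=x22], [x21].
Quotient map π: X → X/∼ sends x18 ↦ [x18], x19 ↦ [x19], x20 ↦ [x20=x22], x21 ↦ [x21], x22 ↦ [x20=x22].
For each subset V ⊆ X/∼, compute π^{-1}(V) ⊆ X and check whether π^{-1}(V) ∈ τ. V is open in τ_Q iff π^{-1}(V) ∈ τ.
  V = {}: π^{-1}(V) = ∅ ∈ τ ✓.
  V = {[x18]}: π^{-1}(V) = {x18} ∈ τ ✓.
  V = {[x19]}: π^{-1}(V) = {x19} ∉ τ ✗.
  V = {[x18], [x19]}: π^{-1}(V) = {x18, x19} ∉ τ ✗.
  V = {[x20=x22]}: π^{-1}(V) = {x20, x22} ∉ τ ✗.
  V = {[x18], [x20=x22]}: π^{-1}(V) = {x18, x20, x22} ∉ τ ✗.
  V = {[x19], [x20=x22]}: π^{-1}(V) = {x19, x20, x22} ∉ τ ✗.
  V = {[x18], [x19], [x20=x22]}: π^{-1}(V) = {x18, x19, x20, x22} ∈ τ ✓.
  V = {[x21]}: π^{-1}(V) = {x21} ∈ τ ✓.
  V = {[x18], [x21]}: π^{-1}(V) = {x18, x21} ∈ τ ✓.
  V = {[x19], [x21]}: π^{-1}(V) = {x19, x21} ∉ τ ✗.
  V = {[x18], [x19], [x21]}: π^{-1}(V) = {x18, x19, x21} ∉ τ ✗.
  V = {[x20=x22], [x21]}: π^{-1}(V) = {x20, x21, x22} ∉ τ ✗.
  V = {[x18], [x20=x22], [x21]}: π^{-1}(V) = {x18, x20, x21, x22} ∉ τ ✗.
  V = {[x19], [x20=x22], [x21]}: π^{-1}(V) = {x19, x20, x21, x22} ∉ τ ✗.
  V = {[x18], [x19], [x20=x22], [x21]}: π^{-1}(V) = {x18, x19, x20, x21, x22} ∈ τ ✓.
Open sets in the quotient: τ_Q = {{}, {[x18]}, {[x18], [x19], [x20=x22]}, {[x21]}, {[x18], [x21]}, {[x18], [x19], [x20=x22], [x21]}} (6 elements).


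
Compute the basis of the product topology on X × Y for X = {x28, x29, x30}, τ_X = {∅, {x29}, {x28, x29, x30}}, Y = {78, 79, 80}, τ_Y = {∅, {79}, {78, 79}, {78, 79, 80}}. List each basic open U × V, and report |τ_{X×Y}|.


Basis B = {∅ × ∅, {x29} × {79}, {x29} × {78, 79}, {x28, x29, x30} × {79}, {x29} × {78, 79, 80}, {x28, x29, x30} × {78, 79}, {x28, x29, x30} × {78, 79, 80}}; |τ_{X×Y}| = 10.

Enumerate products U × V with U ∈ τ_X, V ∈ τ_Y (deduplicated):
  ∅ × ∅ = {} (∅)
  {x29} × {79} = {(x29,79)}
  {x29} × {78, 79} = {(x29,78), (x29,79)}
  {x28, x29, x30} × {79} = {(x28,79), (x29,79), (x30,79)}
  {x29} × {78, 79, 80} = {(x29,78), (x29,79), (x29,80)}
  {x28, x29, x30} × {78, 79} = {(x28,78), (x28,79), (x29,78), (x29,79), (x30,78), (x30,79)}
  {x28, x29, x30} × {78, 79, 80} = {(x28,78), (x28,79), (x28,80), (x29,78), (x29,79), (x29,80), (x30,78), (x30,79), (x30,80)}
These 7 distinct sets form the basis B.
Close under arbitrary unions to get τ_{X×Y}; counting gives |τ_{X×Y}| = 10.


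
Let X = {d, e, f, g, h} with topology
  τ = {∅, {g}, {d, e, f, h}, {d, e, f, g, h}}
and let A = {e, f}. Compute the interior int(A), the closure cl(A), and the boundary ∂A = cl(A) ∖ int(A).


int(A) = ∅, cl(A) = {d, e, f, h}, ∂A = {d, e, f, h}.

Closed sets in (X, τ) are complements of opens:
  closed(X, τ) = {∅, {g}, {d, e, f, h}, {d, e, f, g, h}}.
int(A) = ⋃ {U ∈ τ : U ⊆ A}. Opens contained in A: ∅.
Taking the union of these: int(A) = ∅.
cl(A) = ⋂ {C closed : A ⊆ C}. Closed sets containing A: {d, e, f, h}, {d, e, f, g, h}.
Intersecting these: cl(A) = {d, e, f, h}.
∂A = cl(A) ∖ int(A) = {d, e, f, h} ∖ ∅ = {d, e, f, h}.


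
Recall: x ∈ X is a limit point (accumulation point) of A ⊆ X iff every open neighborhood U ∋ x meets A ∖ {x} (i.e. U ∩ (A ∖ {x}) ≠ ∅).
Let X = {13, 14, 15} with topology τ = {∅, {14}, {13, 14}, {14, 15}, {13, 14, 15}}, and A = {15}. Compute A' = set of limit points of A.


A' = ∅

For each x ∈ X, list the open sets U ∈ τ with x ∈ U, then check whether U ∩ (A ∖ {x}) ≠ ∅ for every such U.
  x = 13: open {13, 14} ∋ x has {13, 14} ∩ (A ∖ {13}) = ∅, so x is NOT a limit point.
  x = 14: open {14} ∋ x has {14} ∩ (A ∖ {14}) = ∅, so x is NOT a limit point.
  x = 15: open {14, 15} ∋ x has {14, 15} ∩ (A ∖ {15}) = ∅, so x is NOT a limit point.
Collecting: A' = ∅.
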